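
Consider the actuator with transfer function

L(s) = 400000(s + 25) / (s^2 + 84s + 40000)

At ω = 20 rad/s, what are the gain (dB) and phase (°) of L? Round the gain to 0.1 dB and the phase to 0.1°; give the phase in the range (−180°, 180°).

50.2 dB, 36.2°

At s = jω = j20:
zero (s+25): 25 + j20 → |·| = √(25²+20²) = √1025 ≈ 32.016, ∠ = arctan(20/25) ≈ 38.66°
quadratic: (j20)² + 84·j20 + 40000 = 39600 + j1680 → |·| ≈ 39636, ∠ ≈ 2.43°
|L| = 400000 · 32.016 / 39636 ≈ 323.1
Gain = 20 log₁₀(323.1) ≈ 50.19 dB
∠L = 38.66° − 2.43° = 36.23°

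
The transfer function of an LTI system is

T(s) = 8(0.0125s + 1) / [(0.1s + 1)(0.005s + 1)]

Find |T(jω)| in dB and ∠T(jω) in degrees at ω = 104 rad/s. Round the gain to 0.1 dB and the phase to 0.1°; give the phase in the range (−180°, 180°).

0.9 dB, -59.6°

At ω = 104 rad/s:
zero (1 + j104·0.0125) = 1 + j1.3 → |·| ≈ 1.6401, ∠ ≈ 52.43°
pole (1 + j104·0.1) = 1 + j10.4 → |·| ≈ 10.448, ∠ ≈ 84.51°
pole (1 + j104·0.005) = 1 + j0.52 → |·| ≈ 1.1271, ∠ ≈ 27.47°
|T| = 8 · 1.6401 / (10.448 · 1.1271) ≈ 1.1142
Gain = 20 log₁₀(1.1142) ≈ 0.94 dB
∠T = (52.43°) − (84.51° + 27.47°) = -59.55°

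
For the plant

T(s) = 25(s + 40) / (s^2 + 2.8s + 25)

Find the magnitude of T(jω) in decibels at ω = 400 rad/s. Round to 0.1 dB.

-24.0 dB

At s = jω = j400:
zero (s+40): 40 + j400 → |·| = √(40²+400²) = √161600 ≈ 402, ∠ = arctan(400/40) ≈ 84.29°
quadratic: (j400)² + 2.8·j400 + 25 = -159975 + j1120 → |·| ≈ 1.5998e+05, ∠ ≈ 179.60°
|T| = 25 · 402 / 1.5998e+05 ≈ 0.06282
Gain = 20 log₁₀(0.06282) ≈ -24.04 dB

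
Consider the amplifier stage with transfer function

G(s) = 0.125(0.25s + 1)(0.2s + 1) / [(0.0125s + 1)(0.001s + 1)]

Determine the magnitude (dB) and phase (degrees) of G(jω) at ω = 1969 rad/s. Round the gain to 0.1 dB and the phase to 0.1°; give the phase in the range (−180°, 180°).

At ω = 1969 rad/s:
zero (1 + j1969·0.25) = 1 + j492.25 → |·| ≈ 492.25, ∠ ≈ 89.88°
zero (1 + j1969·0.2) = 1 + j393.8 → |·| ≈ 393.8, ∠ ≈ 89.85°
pole (1 + j1969·0.0125) = 1 + j24.6125 → |·| ≈ 24.633, ∠ ≈ 87.67°
pole (1 + j1969·0.001) = 1 + j1.969 → |·| ≈ 2.2084, ∠ ≈ 63.08°
|G| = 0.125 · 492.25 · 393.8 / (24.633 · 2.2084) ≈ 445.43
Gain = 20 log₁₀(445.43) ≈ 52.98 dB
∠G = (89.88° + 89.85°) − (87.67° + 63.08°) = 28.98°

53.0 dB, 29.0°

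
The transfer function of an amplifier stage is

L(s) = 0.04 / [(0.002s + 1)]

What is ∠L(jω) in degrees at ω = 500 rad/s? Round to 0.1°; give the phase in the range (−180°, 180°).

At ω = 500 rad/s:
pole (1 + j500·0.002) = 1 + j1 → |·| ≈ 1.4142, ∠ ≈ 45.00°
∠L = (0°) − (45.00°) = -45.00°

-45.0°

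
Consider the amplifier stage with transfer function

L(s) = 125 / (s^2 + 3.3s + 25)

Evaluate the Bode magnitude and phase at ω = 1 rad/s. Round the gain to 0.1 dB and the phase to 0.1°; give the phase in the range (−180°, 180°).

14.3 dB, -7.8°

At s = jω = j1:
quadratic: (j1)² + 3.3·j1 + 25 = 24 + j3.3 → |·| ≈ 24.226, ∠ ≈ 7.83°
|L| = 125 / 24.226 ≈ 5.1597
Gain = 20 log₁₀(5.1597) ≈ 14.25 dB
∠L = 0.00° − 7.83° = -7.83°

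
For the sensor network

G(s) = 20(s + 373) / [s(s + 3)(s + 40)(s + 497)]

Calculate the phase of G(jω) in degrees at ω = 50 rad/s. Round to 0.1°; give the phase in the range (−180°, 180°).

At s = jω = j50:
zero (s+373): 373 + j50 → |·| = √(373²+50²) = √141629 ≈ 376.34, ∠ = arctan(50/373) ≈ 7.63°
pole (s+3): 3 + j50 → |·| = √(3²+50²) = √2509 ≈ 50.09, ∠ = arctan(50/3) ≈ 86.57°
pole (s+40): 40 + j50 → |·| = √(40²+50²) = √4100 ≈ 64.031, ∠ = arctan(50/40) ≈ 51.34°
pole (s+497): 497 + j50 → |·| = √(497²+50²) = √249509 ≈ 499.51, ∠ = arctan(50/497) ≈ 5.74°
pole at origin: |s| = 50, ∠ = 90.00° (in denominator)
∠G = 7.63° − 233.65° = -226.02° ≡ 133.98° (principal value)

134.0°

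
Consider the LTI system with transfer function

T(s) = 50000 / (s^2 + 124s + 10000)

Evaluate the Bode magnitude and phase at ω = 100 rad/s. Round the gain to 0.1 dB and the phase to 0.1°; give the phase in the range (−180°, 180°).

12.1 dB, -90.0°

At s = jω = j100:
quadratic: (j100)² + 124·j100 + 10000 = 0 + j12400 → |·| ≈ 12400, ∠ ≈ 90.00°
|T| = 50000 / 12400 ≈ 4.0323
Gain = 20 log₁₀(4.0323) ≈ 12.11 dB
∠T = 0.00° − 90.00° = -90.00°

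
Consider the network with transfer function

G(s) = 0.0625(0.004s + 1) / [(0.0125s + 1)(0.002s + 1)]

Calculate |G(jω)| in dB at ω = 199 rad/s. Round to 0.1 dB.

-31.2 dB

At ω = 199 rad/s:
zero (1 + j199·0.004) = 1 + j0.796 → |·| ≈ 1.2781, ∠ ≈ 38.52°
pole (1 + j199·0.0125) = 1 + j2.4875 → |·| ≈ 2.681, ∠ ≈ 68.10°
pole (1 + j199·0.002) = 1 + j0.398 → |·| ≈ 1.0763, ∠ ≈ 21.70°
|G| = 0.0625 · 1.2781 / (2.681 · 1.0763) ≈ 0.027683
Gain = 20 log₁₀(0.027683) ≈ -31.16 dB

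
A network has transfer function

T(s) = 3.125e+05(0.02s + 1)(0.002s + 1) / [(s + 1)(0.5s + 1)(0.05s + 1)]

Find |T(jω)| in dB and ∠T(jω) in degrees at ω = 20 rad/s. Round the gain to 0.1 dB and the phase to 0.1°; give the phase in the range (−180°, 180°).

61.5 dB, 167.7°

At ω = 20 rad/s:
zero (1 + j20·0.02) = 1 + j0.4 → |·| ≈ 1.077, ∠ ≈ 21.80°
zero (1 + j20·0.002) = 1 + j0.04 → |·| ≈ 1.0008, ∠ ≈ 2.29°
pole (1 + j20·1) = 1 + j20 → |·| ≈ 20.025, ∠ ≈ 87.14°
pole (1 + j20·0.5) = 1 + j10 → |·| ≈ 10.05, ∠ ≈ 84.29°
pole (1 + j20·0.05) = 1 + j1 → |·| ≈ 1.4142, ∠ ≈ 45.00°
|T| = 3.125e+05 · 1.077 · 1.0008 / (20.025 · 10.05 · 1.4142) ≈ 1183.5
Gain = 20 log₁₀(1183.5) ≈ 61.46 dB
∠T = (21.80° + 2.29°) − (87.14° + 84.29° + 45.00°) = -192.34° ≡ 167.66° (principal value)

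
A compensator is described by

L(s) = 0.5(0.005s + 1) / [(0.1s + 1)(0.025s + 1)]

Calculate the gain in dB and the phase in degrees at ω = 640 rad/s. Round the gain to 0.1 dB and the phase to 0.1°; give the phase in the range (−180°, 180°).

At ω = 640 rad/s:
zero (1 + j640·0.005) = 1 + j3.2 → |·| ≈ 3.3526, ∠ ≈ 72.65°
pole (1 + j640·0.1) = 1 + j64 → |·| ≈ 64.008, ∠ ≈ 89.10°
pole (1 + j640·0.025) = 1 + j16 → |·| ≈ 16.031, ∠ ≈ 86.42°
|L| = 0.5 · 3.3526 / (64.008 · 16.031) ≈ 0.0016336
Gain = 20 log₁₀(0.0016336) ≈ -55.74 dB
∠L = (72.65°) − (89.10° + 86.42°) = -102.87°

-55.7 dB, -102.9°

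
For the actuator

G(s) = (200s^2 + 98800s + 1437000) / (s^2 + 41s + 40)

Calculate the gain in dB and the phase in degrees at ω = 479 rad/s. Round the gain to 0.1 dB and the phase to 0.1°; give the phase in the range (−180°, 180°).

Substitute s = j479:
Numerator: 200(j479)^2 + 98800(j479) + 1437000 = -44451200 + j47325200
Denominator: (j479)^2 + 41(j479) + 40 = -229401 + j19639
|N| = √(44451200² + 47325200²) ≈ 6.4928e+07, ∠N ≈ 133.21°
|D| = √(229401² + 19639²) ≈ 2.3024e+05, ∠D ≈ 175.11°
|G| = 6.4928e+07 / 2.3024e+05 ≈ 282
Gain = 20 log₁₀(282) ≈ 49.00 dB
∠G = 133.21° − 175.11° = -41.90°

49.0 dB, -41.9°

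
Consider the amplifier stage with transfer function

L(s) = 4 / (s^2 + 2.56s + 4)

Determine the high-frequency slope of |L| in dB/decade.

-40 dB/decade

Each pole contributes −20 dB/decade at high frequency; each zero contributes +20 dB/decade.
Net: 0 zero(s) − 2 pole(s) → -40 dB/decade.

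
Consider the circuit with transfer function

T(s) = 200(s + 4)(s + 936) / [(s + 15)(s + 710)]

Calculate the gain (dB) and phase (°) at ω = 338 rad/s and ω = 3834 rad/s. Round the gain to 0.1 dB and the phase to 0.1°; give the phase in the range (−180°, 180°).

At s = jω = j338:
zero (s+4): 4 + j338 → |·| = √(4²+338²) = √114260 ≈ 338.02, ∠ = arctan(338/4) ≈ 89.32°
zero (s+936): 936 + j338 → |·| = √(936²+338²) = √990340 ≈ 995.16, ∠ = arctan(338/936) ≈ 19.86°
pole (s+15): 15 + j338 → |·| = √(15²+338²) = √114469 ≈ 338.33, ∠ = arctan(338/15) ≈ 87.46°
pole (s+710): 710 + j338 → |·| = √(710²+338²) = √618344 ≈ 786.35, ∠ = arctan(338/710) ≈ 25.46°
|T| = 200 · 3.3638e+05 / 2.6605e+05 ≈ 252.87
Gain = 20 log₁₀(252.87) ≈ 48.06 dB
∠T = 109.18° − 112.92° = -3.74°

At s = jω = j3834:
zero (s+4): 4 + j3834 → |·| = √(4²+3834²) = √14699572 ≈ 3834, ∠ = arctan(3834/4) ≈ 89.94°
zero (s+936): 936 + j3834 → |·| = √(936²+3834²) = √15575652 ≈ 3946.6, ∠ = arctan(3834/936) ≈ 76.28°
pole (s+15): 15 + j3834 → |·| = √(15²+3834²) = √14699781 ≈ 3834, ∠ = arctan(3834/15) ≈ 89.78°
pole (s+710): 710 + j3834 → |·| = √(710²+3834²) = √15203656 ≈ 3899.2, ∠ = arctan(3834/710) ≈ 79.51°
|T| = 200 · 1.5131e+07 / 1.495e+07 ≈ 202.42
Gain = 20 log₁₀(202.42) ≈ 46.13 dB
∠T = 166.22° − 169.29° = -3.07°

ω = 338: 48.1 dB, -3.7°; ω = 3834: 46.1 dB, -3.1°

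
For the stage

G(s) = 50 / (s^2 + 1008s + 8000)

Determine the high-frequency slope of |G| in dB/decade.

Each pole contributes −20 dB/decade at high frequency; each zero contributes +20 dB/decade.
Net: 0 zero(s) − 2 pole(s) → -40 dB/decade.

-40 dB/decade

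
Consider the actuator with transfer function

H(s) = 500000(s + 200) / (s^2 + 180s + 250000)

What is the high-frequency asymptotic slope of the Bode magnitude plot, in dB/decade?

Each pole contributes −20 dB/decade at high frequency; each zero contributes +20 dB/decade.
Net: 1 zero(s) − 2 pole(s) → -20 dB/decade.

-20 dB/decade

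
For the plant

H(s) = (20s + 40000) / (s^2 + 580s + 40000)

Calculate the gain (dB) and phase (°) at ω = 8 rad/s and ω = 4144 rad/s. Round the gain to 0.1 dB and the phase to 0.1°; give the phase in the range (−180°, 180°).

Substitute s = j8:
Numerator: 20(j8) + 40000 = 40000 + j160
Denominator: (j8)^2 + 580(j8) + 40000 = 39936 + j4640
|N| = √(40000² + 160²) ≈ 40000, ∠N ≈ 0.23°
|D| = √(39936² + 4640²) ≈ 40205, ∠D ≈ 6.63°
|H| = 40000 / 40205 ≈ 0.9949
Gain = 20 log₁₀(0.9949) ≈ -0.04 dB
∠H = 0.23° − 6.63° = -6.40°

Substitute s = j4144:
Numerator: 20(j4144) + 40000 = 40000 + j82880
Denominator: (j4144)^2 + 580(j4144) + 40000 = -17132736 + j2403520
|N| = √(40000² + 82880²) ≈ 92028, ∠N ≈ 64.24°
|D| = √(17132736² + 2403520²) ≈ 1.7301e+07, ∠D ≈ 172.01°
|H| = 92028 / 1.7301e+07 ≈ 0.0053192
Gain = 20 log₁₀(0.0053192) ≈ -45.48 dB
∠H = 64.24° − 172.01° = -107.77°

ω = 8: -0.0 dB, -6.4°; ω = 4144: -45.5 dB, -107.8°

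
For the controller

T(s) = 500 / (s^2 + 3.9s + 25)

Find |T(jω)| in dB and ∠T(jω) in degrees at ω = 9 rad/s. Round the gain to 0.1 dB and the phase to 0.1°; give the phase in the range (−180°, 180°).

At s = jω = j9:
quadratic: (j9)² + 3.9·j9 + 25 = -56 + j35.1 → |·| ≈ 66.091, ∠ ≈ 147.92°
|T| = 500 / 66.091 ≈ 7.5653
Gain = 20 log₁₀(7.5653) ≈ 17.58 dB
∠T = 0.00° − 147.92° = -147.92°

17.6 dB, -147.9°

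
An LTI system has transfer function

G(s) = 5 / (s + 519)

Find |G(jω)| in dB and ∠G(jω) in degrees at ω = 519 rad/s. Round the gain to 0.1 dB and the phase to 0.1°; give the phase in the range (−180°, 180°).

Substitute s = j519:
Numerator: 5 = 5 + j0
Denominator: (j519) + 519 = 519 + j519
|N| = √(5² + 0²) ≈ 5, ∠N ≈ 0.00°
|D| = √(519² + 519²) ≈ 733.98, ∠D ≈ 45.00°
|G| = 5 / 733.98 ≈ 0.0068122
Gain = 20 log₁₀(0.0068122) ≈ -43.33 dB
∠G = 0.00° − 45.00° = -45.00°

-43.3 dB, -45.0°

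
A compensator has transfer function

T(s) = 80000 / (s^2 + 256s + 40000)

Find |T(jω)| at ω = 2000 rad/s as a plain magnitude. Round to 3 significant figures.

0.0200

At s = jω = j2000:
quadratic: (j2000)² + 256·j2000 + 40000 = -3960000 + j512000 → |·| ≈ 3.993e+06, ∠ ≈ 172.63°
|T| = 80000 / 3.993e+06 ≈ 0.020035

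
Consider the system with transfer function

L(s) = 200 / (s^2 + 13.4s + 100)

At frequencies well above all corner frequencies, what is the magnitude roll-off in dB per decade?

Each pole contributes −20 dB/decade at high frequency; each zero contributes +20 dB/decade.
Net: 0 zero(s) − 2 pole(s) → -40 dB/decade.

-40 dB/decade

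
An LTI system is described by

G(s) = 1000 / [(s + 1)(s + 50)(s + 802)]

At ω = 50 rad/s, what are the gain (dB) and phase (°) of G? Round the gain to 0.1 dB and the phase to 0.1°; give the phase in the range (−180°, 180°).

-69.1 dB, -137.4°

At s = jω = j50:
pole (s+1): 1 + j50 → |·| = √(1²+50²) = √2501 ≈ 50.01, ∠ = arctan(50/1) ≈ 88.85°
pole (s+50): 50 + j50 → |·| = √(50²+50²) = √5000 ≈ 70.711, ∠ = arctan(50/50) ≈ 45.00°
pole (s+802): 802 + j50 → |·| = √(802²+50²) = √645704 ≈ 803.56, ∠ = arctan(50/802) ≈ 3.57°
|G| = 1000 / 2.8416e+06 ≈ 0.00035191
Gain = 20 log₁₀(0.00035191) ≈ -69.07 dB
∠G = 0.00° − 137.42° = -137.42°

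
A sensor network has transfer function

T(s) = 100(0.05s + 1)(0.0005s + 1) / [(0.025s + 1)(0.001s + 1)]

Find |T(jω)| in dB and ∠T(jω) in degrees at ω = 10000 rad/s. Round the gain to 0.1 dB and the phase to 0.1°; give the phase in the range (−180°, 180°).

40.1 dB, -5.5°

At ω = 10000 rad/s:
zero (1 + j10000·0.05) = 1 + j500 → |·| ≈ 500, ∠ ≈ 89.89°
zero (1 + j10000·0.0005) = 1 + j5 → |·| ≈ 5.099, ∠ ≈ 78.69°
pole (1 + j10000·0.025) = 1 + j250 → |·| ≈ 250, ∠ ≈ 89.77°
pole (1 + j10000·0.001) = 1 + j10 → |·| ≈ 10.05, ∠ ≈ 84.29°
|T| = 100 · 500 · 5.099 / (250 · 10.05) ≈ 101.47
Gain = 20 log₁₀(101.47) ≈ 40.13 dB
∠T = (89.89° + 78.69°) − (89.77° + 84.29°) = -5.48°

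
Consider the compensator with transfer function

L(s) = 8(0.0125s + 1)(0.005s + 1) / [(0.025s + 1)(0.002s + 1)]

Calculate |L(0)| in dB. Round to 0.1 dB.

18.1 dB

L(0) = 8 · 1 / 1 = 8
20 log₁₀(8) ≈ 18.06 dB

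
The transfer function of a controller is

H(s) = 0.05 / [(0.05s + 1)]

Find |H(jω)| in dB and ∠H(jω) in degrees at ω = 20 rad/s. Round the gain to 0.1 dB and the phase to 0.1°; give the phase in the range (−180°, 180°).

At ω = 20 rad/s:
pole (1 + j20·0.05) = 1 + j1 → |·| ≈ 1.4142, ∠ ≈ 45.00°
|H| = 0.05 · 1 / (1.4142) ≈ 0.035356
Gain = 20 log₁₀(0.035356) ≈ -29.03 dB
∠H = (0°) − (45.00°) = -45.00°

-29.0 dB, -45.0°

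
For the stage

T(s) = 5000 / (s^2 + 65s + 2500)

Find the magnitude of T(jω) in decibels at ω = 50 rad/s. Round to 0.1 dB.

3.7 dB

At s = jω = j50:
quadratic: (j50)² + 65·j50 + 2500 = 0 + j3250 → |·| ≈ 3250, ∠ ≈ 90.00°
|T| = 5000 / 3250 ≈ 1.5385
Gain = 20 log₁₀(1.5385) ≈ 3.74 dB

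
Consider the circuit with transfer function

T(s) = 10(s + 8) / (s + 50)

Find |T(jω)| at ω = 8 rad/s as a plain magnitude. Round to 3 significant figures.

2.23

At s = jω = j8:
zero (s+8): 8 + j8 → |·| = √(8²+8²) = √128 ≈ 11.314, ∠ = arctan(8/8) ≈ 45.00°
pole (s+50): 50 + j8 → |·| = √(50²+8²) = √2564 ≈ 50.636, ∠ = arctan(8/50) ≈ 9.09°
|T| = 10 · 11.314 / 50.636 ≈ 2.2344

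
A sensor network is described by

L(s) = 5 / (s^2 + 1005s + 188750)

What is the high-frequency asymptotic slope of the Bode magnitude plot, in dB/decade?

-40 dB/decade

Each pole contributes −20 dB/decade at high frequency; each zero contributes +20 dB/decade.
Net: 0 zero(s) − 2 pole(s) → -40 dB/decade.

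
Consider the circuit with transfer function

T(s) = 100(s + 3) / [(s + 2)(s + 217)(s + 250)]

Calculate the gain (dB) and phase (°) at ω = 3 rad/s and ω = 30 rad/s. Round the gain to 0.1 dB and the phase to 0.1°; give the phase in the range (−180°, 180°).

ω = 3: -53.3 dB, -12.8°; ω = 30: -54.8 dB, -16.6°

At s = jω = j3:
zero (s+3): 3 + j3 → |·| = √(3²+3²) = √18 ≈ 4.2426, ∠ = arctan(3/3) ≈ 45.00°
pole (s+2): 2 + j3 → |·| = √(2²+3²) = √13 ≈ 3.6056, ∠ = arctan(3/2) ≈ 56.31°
pole (s+217): 217 + j3 → |·| = √(217²+3²) = √47098 ≈ 217.02, ∠ = arctan(3/217) ≈ 0.79°
pole (s+250): 250 + j3 → |·| = √(250²+3²) = √62509 ≈ 250.02, ∠ = arctan(3/250) ≈ 0.69°
|T| = 100 · 4.2426 / 1.9564e+05 ≈ 0.0021686
Gain = 20 log₁₀(0.0021686) ≈ -53.28 dB
∠T = 45.00° − 57.79° = -12.79°

At s = jω = j30:
zero (s+3): 3 + j30 → |·| = √(3²+30²) = √909 ≈ 30.15, ∠ = arctan(30/3) ≈ 84.29°
pole (s+2): 2 + j30 → |·| = √(2²+30²) = √904 ≈ 30.067, ∠ = arctan(30/2) ≈ 86.19°
pole (s+217): 217 + j30 → |·| = √(217²+30²) = √47989 ≈ 219.06, ∠ = arctan(30/217) ≈ 7.87°
pole (s+250): 250 + j30 → |·| = √(250²+30²) = √63400 ≈ 251.79, ∠ = arctan(30/250) ≈ 6.84°
|T| = 100 · 30.15 / 1.6584e+06 ≈ 0.001818
Gain = 20 log₁₀(0.001818) ≈ -54.81 dB
∠T = 84.29° − 100.90° = -16.61°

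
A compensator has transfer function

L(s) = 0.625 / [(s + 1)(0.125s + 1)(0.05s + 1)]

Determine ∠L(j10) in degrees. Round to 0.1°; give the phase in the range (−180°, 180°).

At ω = 10 rad/s:
pole (1 + j10·1) = 1 + j10 → |·| ≈ 10.05, ∠ ≈ 84.29°
pole (1 + j10·0.125) = 1 + j1.25 → |·| ≈ 1.6008, ∠ ≈ 51.34°
pole (1 + j10·0.05) = 1 + j0.5 → |·| ≈ 1.118, ∠ ≈ 26.57°
∠L = (0°) − (84.29° + 51.34° + 26.57°) = -162.20°

-162.2°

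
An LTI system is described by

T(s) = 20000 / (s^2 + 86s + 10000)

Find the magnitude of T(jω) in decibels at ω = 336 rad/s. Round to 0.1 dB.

-14.6 dB

At s = jω = j336:
quadratic: (j336)² + 86·j336 + 10000 = -102896 + j28896 → |·| ≈ 1.0688e+05, ∠ ≈ 164.31°
|T| = 20000 / 1.0688e+05 ≈ 0.18713
Gain = 20 log₁₀(0.18713) ≈ -14.56 dB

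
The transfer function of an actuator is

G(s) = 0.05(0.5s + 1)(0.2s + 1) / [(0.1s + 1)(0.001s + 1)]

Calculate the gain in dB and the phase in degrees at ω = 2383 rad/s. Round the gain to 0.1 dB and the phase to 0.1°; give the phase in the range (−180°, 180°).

33.3 dB, 22.8°

At ω = 2383 rad/s:
zero (1 + j2383·0.5) = 1 + j1191.5 → |·| ≈ 1191.5, ∠ ≈ 89.95°
zero (1 + j2383·0.2) = 1 + j476.6 → |·| ≈ 476.6, ∠ ≈ 89.88°
pole (1 + j2383·0.1) = 1 + j238.3 → |·| ≈ 238.3, ∠ ≈ 89.76°
pole (1 + j2383·0.001) = 1 + j2.383 → |·| ≈ 2.5843, ∠ ≈ 67.24°
|G| = 0.05 · 1191.5 · 476.6 / (238.3 · 2.5843) ≈ 46.105
Gain = 20 log₁₀(46.105) ≈ 33.27 dB
∠G = (89.95° + 89.88°) − (89.76° + 67.24°) = 22.83°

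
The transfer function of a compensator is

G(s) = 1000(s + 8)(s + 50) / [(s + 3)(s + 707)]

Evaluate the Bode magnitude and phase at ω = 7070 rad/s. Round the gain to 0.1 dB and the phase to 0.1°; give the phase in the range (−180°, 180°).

60.0 dB, 5.3°

At s = jω = j7070:
zero (s+8): 8 + j7070 → |·| = √(8²+7070²) = √49984964 ≈ 7070, ∠ = arctan(7070/8) ≈ 89.94°
zero (s+50): 50 + j7070 → |·| = √(50²+7070²) = √49987400 ≈ 7070.2, ∠ = arctan(7070/50) ≈ 89.59°
pole (s+3): 3 + j7070 → |·| = √(3²+7070²) = √49984909 ≈ 7070, ∠ = arctan(7070/3) ≈ 89.98°
pole (s+707): 707 + j7070 → |·| = √(707²+7070²) = √50484749 ≈ 7105.3, ∠ = arctan(7070/707) ≈ 84.29°
|G| = 1000 · 4.9986e+07 / 5.0234e+07 ≈ 995.06
Gain = 20 log₁₀(995.06) ≈ 59.96 dB
∠G = 179.53° − 174.27° = 5.26°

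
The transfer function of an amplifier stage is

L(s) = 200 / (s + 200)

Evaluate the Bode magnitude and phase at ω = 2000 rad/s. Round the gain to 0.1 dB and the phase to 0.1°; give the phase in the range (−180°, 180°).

Substitute s = j2000:
Numerator: 200 = 200 + j0
Denominator: (j2000) + 200 = 200 + j2000
|N| = √(200² + 0²) ≈ 200, ∠N ≈ 0.00°
|D| = √(200² + 2000²) ≈ 2010, ∠D ≈ 84.29°
|L| = 200 / 2010 ≈ 0.099502
Gain = 20 log₁₀(0.099502) ≈ -20.04 dB
∠L = 0.00° − 84.29° = -84.29°

-20.0 dB, -84.3°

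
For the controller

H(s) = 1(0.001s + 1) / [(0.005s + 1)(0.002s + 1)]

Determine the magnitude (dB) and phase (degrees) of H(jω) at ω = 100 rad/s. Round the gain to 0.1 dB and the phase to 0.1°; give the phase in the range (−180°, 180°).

At ω = 100 rad/s:
zero (1 + j100·0.001) = 1 + j0.1 → |·| ≈ 1.005, ∠ ≈ 5.71°
pole (1 + j100·0.005) = 1 + j0.5 → |·| ≈ 1.118, ∠ ≈ 26.57°
pole (1 + j100·0.002) = 1 + j0.2 → |·| ≈ 1.0198, ∠ ≈ 11.31°
|H| = 1 · 1.005 / (1.118 · 1.0198) ≈ 0.88147
Gain = 20 log₁₀(0.88147) ≈ -1.10 dB
∠H = (5.71°) − (26.57° + 11.31°) = -32.17°

-1.1 dB, -32.2°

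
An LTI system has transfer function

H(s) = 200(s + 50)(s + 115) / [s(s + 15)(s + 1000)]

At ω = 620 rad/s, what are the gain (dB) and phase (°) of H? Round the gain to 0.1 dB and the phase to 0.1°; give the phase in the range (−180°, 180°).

At s = jω = j620:
zero (s+50): 50 + j620 → |·| = √(50²+620²) = √386900 ≈ 622.01, ∠ = arctan(620/50) ≈ 85.39°
zero (s+115): 115 + j620 → |·| = √(115²+620²) = √397625 ≈ 630.58, ∠ = arctan(620/115) ≈ 79.49°
pole (s+15): 15 + j620 → |·| = √(15²+620²) = √384625 ≈ 620.18, ∠ = arctan(620/15) ≈ 88.61°
pole (s+1000): 1000 + j620 → |·| = √(1000²+620²) = √1384400 ≈ 1176.6, ∠ = arctan(620/1000) ≈ 31.80°
pole at origin: |s| = 620, ∠ = 90.00° (in denominator)
|H| = 200 · 3.9223e+05 / 4.5242e+08 ≈ 0.17339
Gain = 20 log₁₀(0.17339) ≈ -15.22 dB
∠H = 164.88° − 210.41° = -45.53°

-15.2 dB, -45.5°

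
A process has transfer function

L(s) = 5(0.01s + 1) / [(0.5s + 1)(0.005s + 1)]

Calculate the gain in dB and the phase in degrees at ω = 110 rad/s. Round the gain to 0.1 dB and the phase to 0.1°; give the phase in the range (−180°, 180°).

At ω = 110 rad/s:
zero (1 + j110·0.01) = 1 + j1.1 → |·| ≈ 1.4866, ∠ ≈ 47.73°
pole (1 + j110·0.5) = 1 + j55 → |·| ≈ 55.009, ∠ ≈ 88.96°
pole (1 + j110·0.005) = 1 + j0.55 → |·| ≈ 1.1413, ∠ ≈ 28.81°
|L| = 5 · 1.4866 / (55.009 · 1.1413) ≈ 0.11839
Gain = 20 log₁₀(0.11839) ≈ -18.53 dB
∠L = (47.73°) − (88.96° + 28.81°) = -70.04°

-18.5 dB, -70.0°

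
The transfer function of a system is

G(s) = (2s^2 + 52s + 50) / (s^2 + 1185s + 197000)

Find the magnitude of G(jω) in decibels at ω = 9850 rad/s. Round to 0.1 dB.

6.0 dB

Substitute s = j9850:
Numerator: 2(j9850)^2 + 52(j9850) + 50 = -194044950 + j512200
Denominator: (j9850)^2 + 1185(j9850) + 197000 = -96825500 + j11672250
|N| = √(194044950² + 512200²) ≈ 1.9405e+08, ∠N ≈ 179.85°
|D| = √(96825500² + 11672250²) ≈ 9.7527e+07, ∠D ≈ 173.13°
|G| = 1.9405e+08 / 9.7527e+07 ≈ 1.9897
Gain = 20 log₁₀(1.9897) ≈ 5.98 dB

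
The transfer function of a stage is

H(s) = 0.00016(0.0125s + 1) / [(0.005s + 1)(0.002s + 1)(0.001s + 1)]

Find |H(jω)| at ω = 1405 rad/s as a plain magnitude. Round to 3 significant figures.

7.71e-05

At ω = 1405 rad/s:
zero (1 + j1405·0.0125) = 1 + j17.5625 → |·| ≈ 17.591, ∠ ≈ 86.74°
pole (1 + j1405·0.005) = 1 + j7.025 → |·| ≈ 7.0958, ∠ ≈ 81.90°
pole (1 + j1405·0.002) = 1 + j2.81 → |·| ≈ 2.9826, ∠ ≈ 70.41°
pole (1 + j1405·0.001) = 1 + j1.405 → |·| ≈ 1.7245, ∠ ≈ 54.56°
|H| = 0.00016 · 17.591 / (7.0958 · 2.9826 · 1.7245) ≈ 7.7117e-05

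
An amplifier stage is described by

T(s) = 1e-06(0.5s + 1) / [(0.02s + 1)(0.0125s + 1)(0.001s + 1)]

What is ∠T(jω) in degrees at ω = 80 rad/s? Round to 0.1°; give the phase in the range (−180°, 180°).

At ω = 80 rad/s:
zero (1 + j80·0.5) = 1 + j40 → |·| ≈ 40.012, ∠ ≈ 88.57°
pole (1 + j80·0.02) = 1 + j1.6 → |·| ≈ 1.8868, ∠ ≈ 57.99°
pole (1 + j80·0.0125) = 1 + j1 → |·| ≈ 1.4142, ∠ ≈ 45.00°
pole (1 + j80·0.001) = 1 + j0.08 → |·| ≈ 1.0032, ∠ ≈ 4.57°
∠T = (88.57°) − (57.99° + 45.00° + 4.57°) = -18.99°

-19.0°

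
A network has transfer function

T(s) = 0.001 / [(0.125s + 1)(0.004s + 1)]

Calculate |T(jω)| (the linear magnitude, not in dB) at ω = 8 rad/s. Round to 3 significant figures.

0.000707

At ω = 8 rad/s:
pole (1 + j8·0.125) = 1 + j1 → |·| ≈ 1.4142, ∠ ≈ 45.00°
pole (1 + j8·0.004) = 1 + j0.032 → |·| ≈ 1.0005, ∠ ≈ 1.83°
|T| = 0.001 · 1 / (1.4142 · 1.0005) ≈ 0.00070676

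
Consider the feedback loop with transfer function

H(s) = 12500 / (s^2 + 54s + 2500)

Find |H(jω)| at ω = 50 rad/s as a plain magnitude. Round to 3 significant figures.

At s = jω = j50:
quadratic: (j50)² + 54·j50 + 2500 = 0 + j2700 → |·| ≈ 2700, ∠ ≈ 90.00°
|H| = 12500 / 2700 ≈ 4.6296

4.63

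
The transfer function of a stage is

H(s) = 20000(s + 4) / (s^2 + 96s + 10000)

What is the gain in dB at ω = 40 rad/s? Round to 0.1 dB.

38.8 dB

At s = jω = j40:
zero (s+4): 4 + j40 → |·| = √(4²+40²) = √1616 ≈ 40.2, ∠ = arctan(40/4) ≈ 84.29°
quadratic: (j40)² + 96·j40 + 10000 = 8400 + j3840 → |·| ≈ 9236.1, ∠ ≈ 24.57°
|H| = 20000 · 40.2 / 9236.1 ≈ 87.05
Gain = 20 log₁₀(87.05) ≈ 38.80 dB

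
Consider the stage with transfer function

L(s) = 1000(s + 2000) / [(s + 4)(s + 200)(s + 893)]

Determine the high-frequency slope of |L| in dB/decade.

Each pole contributes −20 dB/decade at high frequency; each zero contributes +20 dB/decade.
Net: 1 zero(s) − 3 pole(s) → -40 dB/decade.

-40 dB/decade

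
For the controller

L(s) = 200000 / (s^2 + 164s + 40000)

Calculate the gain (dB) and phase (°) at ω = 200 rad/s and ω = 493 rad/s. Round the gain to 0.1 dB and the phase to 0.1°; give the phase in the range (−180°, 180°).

ω = 200: 15.7 dB, -90.0°; ω = 493: -0.8 dB, -158.3°

At s = jω = j200:
quadratic: (j200)² + 164·j200 + 40000 = 0 + j32800 → |·| ≈ 32800, ∠ ≈ 90.00°
|L| = 200000 / 32800 ≈ 6.0976
Gain = 20 log₁₀(6.0976) ≈ 15.70 dB
∠L = 0.00° − 90.00° = -90.00°

At s = jω = j493:
quadratic: (j493)² + 164·j493 + 40000 = -203049 + j80852 → |·| ≈ 2.1855e+05, ∠ ≈ 158.29°
|L| = 200000 / 2.1855e+05 ≈ 0.91512
Gain = 20 log₁₀(0.91512) ≈ -0.77 dB
∠L = 0.00° − 158.29° = -158.29°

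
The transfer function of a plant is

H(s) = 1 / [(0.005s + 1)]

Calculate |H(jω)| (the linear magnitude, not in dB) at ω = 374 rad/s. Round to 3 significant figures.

At ω = 374 rad/s:
pole (1 + j374·0.005) = 1 + j1.87 → |·| ≈ 2.1206, ∠ ≈ 61.86°
|H| = 1 · 1 / (2.1206) ≈ 0.47156

0.472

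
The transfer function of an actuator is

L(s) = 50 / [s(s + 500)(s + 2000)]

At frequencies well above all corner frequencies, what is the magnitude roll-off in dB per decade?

-60 dB/decade

Each pole contributes −20 dB/decade at high frequency; each zero contributes +20 dB/decade.
Net: 0 zero(s) − 3 pole(s) → -60 dB/decade.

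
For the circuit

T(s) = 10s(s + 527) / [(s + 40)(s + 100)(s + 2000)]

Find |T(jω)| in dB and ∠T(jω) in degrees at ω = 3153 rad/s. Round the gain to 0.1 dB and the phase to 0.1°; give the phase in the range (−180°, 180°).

At s = jω = j3153:
zero (s+527): 527 + j3153 → |·| = √(527²+3153²) = √10219138 ≈ 3196.7, ∠ = arctan(3153/527) ≈ 80.51°
zero at origin: s = j3153 → |·| = 3153, ∠ = 90.00°
pole (s+40): 40 + j3153 → |·| = √(40²+3153²) = √9943009 ≈ 3153.3, ∠ = arctan(3153/40) ≈ 89.27°
pole (s+100): 100 + j3153 → |·| = √(100²+3153²) = √9951409 ≈ 3154.6, ∠ = arctan(3153/100) ≈ 88.18°
pole (s+2000): 2000 + j3153 → |·| = √(2000²+3153²) = √13941409 ≈ 3733.8, ∠ = arctan(3153/2000) ≈ 57.61°
|T| = 10 · 1.0079e+07 / 3.7142e+10 ≈ 0.0027136
Gain = 20 log₁₀(0.0027136) ≈ -51.33 dB
∠T = 170.51° − 235.06° = -64.55°

-51.3 dB, -64.6°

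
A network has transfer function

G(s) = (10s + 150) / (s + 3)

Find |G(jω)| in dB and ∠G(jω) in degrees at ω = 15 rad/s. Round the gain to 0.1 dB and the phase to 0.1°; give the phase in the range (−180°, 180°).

22.8 dB, -33.7°

Substitute s = j15:
Numerator: 10(j15) + 150 = 150 + j150
Denominator: (j15) + 3 = 3 + j15
|N| = √(150² + 150²) ≈ 212.13, ∠N ≈ 45.00°
|D| = √(3² + 15²) ≈ 15.297, ∠D ≈ 78.69°
|G| = 212.13 / 15.297 ≈ 13.867
Gain = 20 log₁₀(13.867) ≈ 22.84 dB
∠G = 45.00° − 78.69° = -33.69°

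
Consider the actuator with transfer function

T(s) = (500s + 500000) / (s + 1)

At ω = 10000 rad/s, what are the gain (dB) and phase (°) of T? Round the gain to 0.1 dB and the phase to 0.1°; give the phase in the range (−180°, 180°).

54.0 dB, -5.7°

Substitute s = j10000:
Numerator: 500(j10000) + 500000 = 500000 + j5000000
Denominator: (j10000) + 1 = 1 + j10000
|N| = √(500000² + 5000000²) ≈ 5.0249e+06, ∠N ≈ 84.29°
|D| = √(1² + 10000²) ≈ 10000, ∠D ≈ 89.99°
|T| = 5.0249e+06 / 10000 ≈ 502.49
Gain = 20 log₁₀(502.49) ≈ 54.02 dB
∠T = 84.29° − 89.99° = -5.70°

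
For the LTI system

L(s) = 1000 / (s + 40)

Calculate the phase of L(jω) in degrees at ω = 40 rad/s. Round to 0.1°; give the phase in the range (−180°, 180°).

-45.0°

Substitute s = j40:
Numerator: 1000 = 1000 + j0
Denominator: (j40) + 40 = 40 + j40
|N| = √(1000² + 0²) ≈ 1000, ∠N ≈ 0.00°
|D| = √(40² + 40²) ≈ 56.569, ∠D ≈ 45.00°
∠L = 0.00° − 45.00° = -45.00°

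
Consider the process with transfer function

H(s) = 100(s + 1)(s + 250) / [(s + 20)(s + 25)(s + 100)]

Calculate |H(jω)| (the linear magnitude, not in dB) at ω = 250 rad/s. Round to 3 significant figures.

At s = jω = j250:
zero (s+1): 1 + j250 → |·| = √(1²+250²) = √62501 ≈ 250, ∠ = arctan(250/1) ≈ 89.77°
zero (s+250): 250 + j250 → |·| = √(250²+250²) = √125000 ≈ 353.55, ∠ = arctan(250/250) ≈ 45.00°
pole (s+20): 20 + j250 → |·| = √(20²+250²) = √62900 ≈ 250.8, ∠ = arctan(250/20) ≈ 85.43°
pole (s+25): 25 + j250 → |·| = √(25²+250²) = √63125 ≈ 251.25, ∠ = arctan(250/25) ≈ 84.29°
pole (s+100): 100 + j250 → |·| = √(100²+250²) = √72500 ≈ 269.26, ∠ = arctan(250/100) ≈ 68.20°
|H| = 100 · 88388 / 1.6967e+07 ≈ 0.52094

0.521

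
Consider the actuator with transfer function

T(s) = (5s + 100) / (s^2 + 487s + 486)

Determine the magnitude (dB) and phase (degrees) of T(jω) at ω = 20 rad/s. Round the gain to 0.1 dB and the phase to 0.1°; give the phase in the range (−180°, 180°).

Substitute s = j20:
Numerator: 5(j20) + 100 = 100 + j100
Denominator: (j20)^2 + 487(j20) + 486 = 86 + j9740
|N| = √(100² + 100²) ≈ 141.42, ∠N ≈ 45.00°
|D| = √(86² + 9740²) ≈ 9740.4, ∠D ≈ 89.49°
|T| = 141.42 / 9740.4 ≈ 0.014519
Gain = 20 log₁₀(0.014519) ≈ -36.76 dB
∠T = 45.00° − 89.49° = -44.49°

-36.8 dB, -44.5°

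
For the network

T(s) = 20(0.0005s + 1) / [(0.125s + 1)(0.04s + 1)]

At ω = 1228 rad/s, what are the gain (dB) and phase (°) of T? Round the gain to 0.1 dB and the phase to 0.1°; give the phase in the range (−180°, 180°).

-50.1 dB, -146.9°

At ω = 1228 rad/s:
zero (1 + j1228·0.0005) = 1 + j0.614 → |·| ≈ 1.1735, ∠ ≈ 31.55°
pole (1 + j1228·0.125) = 1 + j153.5 → |·| ≈ 153.5, ∠ ≈ 89.63°
pole (1 + j1228·0.04) = 1 + j49.12 → |·| ≈ 49.13, ∠ ≈ 88.83°
|T| = 20 · 1.1735 / (153.5 · 49.13) ≈ 0.0031121
Gain = 20 log₁₀(0.0031121) ≈ -50.14 dB
∠T = (31.55°) − (89.63° + 88.83°) = -146.91°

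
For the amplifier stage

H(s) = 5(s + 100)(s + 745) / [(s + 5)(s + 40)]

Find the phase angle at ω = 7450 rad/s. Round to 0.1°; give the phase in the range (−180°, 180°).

-6.1°

At s = jω = j7450:
zero (s+100): 100 + j7450 → |·| = √(100²+7450²) = √55512500 ≈ 7450.7, ∠ = arctan(7450/100) ≈ 89.23°
zero (s+745): 745 + j7450 → |·| = √(745²+7450²) = √56057525 ≈ 7487.2, ∠ = arctan(7450/745) ≈ 84.29°
pole (s+5): 5 + j7450 → |·| = √(5²+7450²) = √55502525 ≈ 7450, ∠ = arctan(7450/5) ≈ 89.96°
pole (s+40): 40 + j7450 → |·| = √(40²+7450²) = √55504100 ≈ 7450.1, ∠ = arctan(7450/40) ≈ 89.69°
∠H = 173.52° − 179.65° = -6.13°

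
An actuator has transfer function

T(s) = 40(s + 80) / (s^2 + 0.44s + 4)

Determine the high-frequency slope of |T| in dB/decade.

-20 dB/decade

Each pole contributes −20 dB/decade at high frequency; each zero contributes +20 dB/decade.
Net: 1 zero(s) − 2 pole(s) → -20 dB/decade.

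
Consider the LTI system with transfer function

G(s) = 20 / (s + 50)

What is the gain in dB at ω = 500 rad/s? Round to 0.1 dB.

-28.0 dB

Substitute s = j500:
Numerator: 20 = 20 + j0
Denominator: (j500) + 50 = 50 + j500
|N| = √(20² + 0²) ≈ 20, ∠N ≈ 0.00°
|D| = √(50² + 500²) ≈ 502.49, ∠D ≈ 84.29°
|G| = 20 / 502.49 ≈ 0.039802
Gain = 20 log₁₀(0.039802) ≈ -28.00 dB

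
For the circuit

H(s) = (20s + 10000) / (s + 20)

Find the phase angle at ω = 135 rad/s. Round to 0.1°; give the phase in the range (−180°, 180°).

-66.5°

Substitute s = j135:
Numerator: 20(j135) + 10000 = 10000 + j2700
Denominator: (j135) + 20 = 20 + j135
|N| = √(10000² + 2700²) ≈ 10358, ∠N ≈ 15.11°
|D| = √(20² + 135²) ≈ 136.47, ∠D ≈ 81.57°
∠H = 15.11° − 81.57° = -66.46°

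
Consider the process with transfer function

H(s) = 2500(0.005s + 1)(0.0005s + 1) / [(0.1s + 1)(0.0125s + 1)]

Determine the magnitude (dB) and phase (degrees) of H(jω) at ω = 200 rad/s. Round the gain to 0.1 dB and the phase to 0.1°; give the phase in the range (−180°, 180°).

36.4 dB, -104.6°

At ω = 200 rad/s:
zero (1 + j200·0.005) = 1 + j1 → |·| ≈ 1.4142, ∠ ≈ 45.00°
zero (1 + j200·0.0005) = 1 + j0.1 → |·| ≈ 1.005, ∠ ≈ 5.71°
pole (1 + j200·0.1) = 1 + j20 → |·| ≈ 20.025, ∠ ≈ 87.14°
pole (1 + j200·0.0125) = 1 + j2.5 → |·| ≈ 2.6926, ∠ ≈ 68.20°
|H| = 2500 · 1.4142 · 1.005 / (20.025 · 2.6926) ≈ 65.898
Gain = 20 log₁₀(65.898) ≈ 36.38 dB
∠H = (45.00° + 5.71°) − (87.14° + 68.20°) = -104.63°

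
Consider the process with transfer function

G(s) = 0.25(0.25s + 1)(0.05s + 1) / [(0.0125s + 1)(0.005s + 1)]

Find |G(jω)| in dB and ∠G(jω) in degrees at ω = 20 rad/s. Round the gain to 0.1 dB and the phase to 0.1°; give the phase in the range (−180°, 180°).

At ω = 20 rad/s:
zero (1 + j20·0.25) = 1 + j5 → |·| ≈ 5.099, ∠ ≈ 78.69°
zero (1 + j20·0.05) = 1 + j1 → |·| ≈ 1.4142, ∠ ≈ 45.00°
pole (1 + j20·0.0125) = 1 + j0.25 → |·| ≈ 1.0308, ∠ ≈ 14.04°
pole (1 + j20·0.005) = 1 + j0.1 → |·| ≈ 1.005, ∠ ≈ 5.71°
|G| = 0.25 · 5.099 · 1.4142 / (1.0308 · 1.005) ≈ 1.7402
Gain = 20 log₁₀(1.7402) ≈ 4.81 dB
∠G = (78.69° + 45.00°) − (14.04° + 5.71°) = 103.94°

4.8 dB, 103.9°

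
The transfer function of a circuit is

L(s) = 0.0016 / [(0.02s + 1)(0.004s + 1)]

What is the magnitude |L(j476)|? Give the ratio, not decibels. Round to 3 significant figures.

7.77e-05

At ω = 476 rad/s:
pole (1 + j476·0.02) = 1 + j9.52 → |·| ≈ 9.5724, ∠ ≈ 84.00°
pole (1 + j476·0.004) = 1 + j1.904 → |·| ≈ 2.1506, ∠ ≈ 62.29°
|L| = 0.0016 · 1 / (9.5724 · 2.1506) ≈ 7.7721e-05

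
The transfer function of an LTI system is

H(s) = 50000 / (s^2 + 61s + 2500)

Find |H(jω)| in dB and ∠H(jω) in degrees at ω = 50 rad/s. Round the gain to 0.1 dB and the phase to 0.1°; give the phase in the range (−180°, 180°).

24.3 dB, -90.0°

At s = jω = j50:
quadratic: (j50)² + 61·j50 + 2500 = 0 + j3050 → |·| ≈ 3050, ∠ ≈ 90.00°
|H| = 50000 / 3050 ≈ 16.393
Gain = 20 log₁₀(16.393) ≈ 24.29 dB
∠H = 0.00° − 90.00° = -90.00°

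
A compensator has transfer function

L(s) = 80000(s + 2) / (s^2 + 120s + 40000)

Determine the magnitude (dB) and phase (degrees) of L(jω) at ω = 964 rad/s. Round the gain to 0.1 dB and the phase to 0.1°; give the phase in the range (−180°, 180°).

38.7 dB, -82.7°

At s = jω = j964:
zero (s+2): 2 + j964 → |·| = √(2²+964²) = √929300 ≈ 964, ∠ = arctan(964/2) ≈ 89.88°
quadratic: (j964)² + 120·j964 + 40000 = -889296 + j115680 → |·| ≈ 8.9679e+05, ∠ ≈ 172.59°
|L| = 80000 · 964 / 8.9679e+05 ≈ 85.996
Gain = 20 log₁₀(85.996) ≈ 38.69 dB
∠L = 89.88° − 172.59° = -82.71°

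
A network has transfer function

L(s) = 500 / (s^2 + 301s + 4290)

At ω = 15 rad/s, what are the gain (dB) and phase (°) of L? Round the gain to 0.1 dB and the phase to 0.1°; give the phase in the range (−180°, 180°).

Substitute s = j15:
Numerator: 500 = 500 + j0
Denominator: (j15)^2 + 301(j15) + 4290 = 4065 + j4515
|N| = √(500² + 0²) ≈ 500, ∠N ≈ 0.00°
|D| = √(4065² + 4515²) ≈ 6075.3, ∠D ≈ 48.00°
|L| = 500 / 6075.3 ≈ 0.0823
Gain = 20 log₁₀(0.0823) ≈ -21.69 dB
∠L = 0.00° − 48.00° = -48.00°

-21.7 dB, -48.0°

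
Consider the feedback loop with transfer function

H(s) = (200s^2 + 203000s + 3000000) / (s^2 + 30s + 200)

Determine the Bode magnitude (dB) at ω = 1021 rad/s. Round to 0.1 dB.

48.9 dB

Substitute s = j1021:
Numerator: 200(j1021)^2 + 203000(j1021) + 3000000 = -205488200 + j207263000
Denominator: (j1021)^2 + 30(j1021) + 200 = -1042241 + j30630
|N| = √(205488200² + 207263000²) ≈ 2.9186e+08, ∠N ≈ 134.75°
|D| = √(1042241² + 30630²) ≈ 1.0427e+06, ∠D ≈ 178.32°
|H| = 2.9186e+08 / 1.0427e+06 ≈ 279.91
Gain = 20 log₁₀(279.91) ≈ 48.94 dB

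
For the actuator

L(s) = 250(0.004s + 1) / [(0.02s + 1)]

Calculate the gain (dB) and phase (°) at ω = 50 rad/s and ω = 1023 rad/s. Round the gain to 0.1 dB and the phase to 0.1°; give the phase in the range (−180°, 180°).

At ω = 50 rad/s:
zero (1 + j50·0.004) = 1 + j0.2 → |·| ≈ 1.0198, ∠ ≈ 11.31°
pole (1 + j50·0.02) = 1 + j1 → |·| ≈ 1.4142, ∠ ≈ 45.00°
|L| = 250 · 1.0198 / (1.4142) ≈ 180.28
Gain = 20 log₁₀(180.28) ≈ 45.12 dB
∠L = (11.31°) − (45.00°) = -33.69°

At ω = 1023 rad/s:
zero (1 + j1023·0.004) = 1 + j4.092 → |·| ≈ 4.2124, ∠ ≈ 76.27°
pole (1 + j1023·0.02) = 1 + j20.46 → |·| ≈ 20.484, ∠ ≈ 87.20°
|L| = 250 · 4.2124 / (20.484) ≈ 51.411
Gain = 20 log₁₀(51.411) ≈ 34.22 dB
∠L = (76.27°) − (87.20°) = -10.93°

ω = 50: 45.1 dB, -33.7°; ω = 1023: 34.2 dB, -10.9°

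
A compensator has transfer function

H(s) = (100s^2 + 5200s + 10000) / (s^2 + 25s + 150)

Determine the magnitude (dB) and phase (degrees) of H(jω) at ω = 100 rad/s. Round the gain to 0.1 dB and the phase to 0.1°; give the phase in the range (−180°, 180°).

Substitute s = j100:
Numerator: 100(j100)^2 + 5200(j100) + 10000 = -990000 + j520000
Denominator: (j100)^2 + 25(j100) + 150 = -9850 + j2500
|N| = √(990000² + 520000²) ≈ 1.1183e+06, ∠N ≈ 152.29°
|D| = √(9850² + 2500²) ≈ 10162, ∠D ≈ 165.76°
|H| = 1.1183e+06 / 10162 ≈ 110.05
Gain = 20 log₁₀(110.05) ≈ 40.83 dB
∠H = 152.29° − 165.76° = -13.47°

40.8 dB, -13.5°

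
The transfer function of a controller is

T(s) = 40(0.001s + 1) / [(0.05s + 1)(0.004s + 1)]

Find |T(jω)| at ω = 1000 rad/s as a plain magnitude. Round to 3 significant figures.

At ω = 1000 rad/s:
zero (1 + j1000·0.001) = 1 + j1 → |·| ≈ 1.4142, ∠ ≈ 45.00°
pole (1 + j1000·0.05) = 1 + j50 → |·| ≈ 50.01, ∠ ≈ 88.85°
pole (1 + j1000·0.004) = 1 + j4 → |·| ≈ 4.1231, ∠ ≈ 75.96°
|T| = 40 · 1.4142 / (50.01 · 4.1231) ≈ 0.27434

0.274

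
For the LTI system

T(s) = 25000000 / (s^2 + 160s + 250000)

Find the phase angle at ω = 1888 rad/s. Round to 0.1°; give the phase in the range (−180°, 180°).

-174.8°

At s = jω = j1888:
quadratic: (j1888)² + 160·j1888 + 250000 = -3314544 + j302080 → |·| ≈ 3.3283e+06, ∠ ≈ 174.79°
∠T = 0.00° − 174.79° = -174.79°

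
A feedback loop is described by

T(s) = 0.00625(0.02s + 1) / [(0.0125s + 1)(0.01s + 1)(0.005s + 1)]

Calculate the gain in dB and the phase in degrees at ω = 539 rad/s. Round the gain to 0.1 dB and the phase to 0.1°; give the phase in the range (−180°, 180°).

At ω = 539 rad/s:
zero (1 + j539·0.02) = 1 + j10.78 → |·| ≈ 10.826, ∠ ≈ 84.70°
pole (1 + j539·0.0125) = 1 + j6.7375 → |·| ≈ 6.8113, ∠ ≈ 81.56°
pole (1 + j539·0.01) = 1 + j5.39 → |·| ≈ 5.482, ∠ ≈ 79.49°
pole (1 + j539·0.005) = 1 + j2.695 → |·| ≈ 2.8745, ∠ ≈ 69.64°
|T| = 0.00625 · 10.826 / (6.8113 · 5.482 · 2.8745) ≈ 0.0006304
Gain = 20 log₁₀(0.0006304) ≈ -64.01 dB
∠T = (84.70°) − (81.56° + 79.49° + 69.64°) = -145.99°

-64.0 dB, -146.0°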